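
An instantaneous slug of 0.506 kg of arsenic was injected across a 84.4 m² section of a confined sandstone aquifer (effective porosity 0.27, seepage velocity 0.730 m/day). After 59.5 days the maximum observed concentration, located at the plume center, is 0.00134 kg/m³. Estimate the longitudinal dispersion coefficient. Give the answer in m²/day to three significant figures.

At the plume center C_max = M/(n_e·A·√(4πDt)), so D = M²/(4πt·(n_e·A·C_max)²).
n_e·A·C_max = 0.27 × 84.4 × 0.00134 = 0.03054 kg/m.
D = 0.506²/(4π × 59.5 × 0.03054²) = 0.367 m²/day.

0.367 m²/day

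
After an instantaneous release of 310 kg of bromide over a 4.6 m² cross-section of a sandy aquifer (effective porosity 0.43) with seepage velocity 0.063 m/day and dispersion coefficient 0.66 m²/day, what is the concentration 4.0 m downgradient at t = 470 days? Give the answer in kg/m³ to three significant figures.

1.48 kg/m³

For an instantaneous plane source, C(x,t) = M/(n_e·A·√(4πDt)) · exp(−(x−vt)²/(4Dt)), with n_e·A the pore (flow) area.
Plume center vt = 0.063 × 470 = 29.61 m, so the well at 4.0 m is 25.61 m upgradient of the peak.
√(4πDt) = 62.43 m, giving peak height M/(n_e·A·√(4πDt)) = 310/(0.43 × 4.6 × 62.43) = 2.510 kg/m³.
(x−vt)²/(4Dt) = (-25.61)²/(4 × 0.66 × 470) = 0.5286; exp(−0.5286) = 0.5894.
C = 2.510 × 0.5894 = 1.48 kg/m³.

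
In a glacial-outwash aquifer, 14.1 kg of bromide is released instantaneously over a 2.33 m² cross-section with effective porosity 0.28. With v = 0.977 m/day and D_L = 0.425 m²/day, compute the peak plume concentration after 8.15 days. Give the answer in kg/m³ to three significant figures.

3.28 kg/m³

The peak of an instantaneous 1D plume sits at x = vt; there the Gaussian factor is 1 and C_max = M/(n_e·A·√(4πDt)), where n_e·A is the pore area the mass is dissolved in.
√(4πDt) = √(4π × 0.425 × 8.15) = 6.597 m, so C_max = 14.1/(0.28 × 2.33 × 6.597) = 3.28 kg/m³.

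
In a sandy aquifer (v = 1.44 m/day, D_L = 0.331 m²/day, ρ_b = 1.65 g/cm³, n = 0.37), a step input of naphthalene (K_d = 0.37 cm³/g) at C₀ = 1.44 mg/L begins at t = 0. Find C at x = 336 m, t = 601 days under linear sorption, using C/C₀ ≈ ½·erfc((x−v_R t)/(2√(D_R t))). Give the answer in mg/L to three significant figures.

Retardation factor R = 1 + ρ_b·K_d/n = 1 + 1.65 × 0.37/0.37 = 2.650.
Sorption retards both mechanisms: v_R = v/R = 0.5434 m/day, D_R = D/R = 0.1249 m²/day.
v_R·t = 0.5434 × 601 = 326.5834 m; 2√(D_R t) = 17.33 m; argument = (336 − 326.5834)/17.33 = 0.5434.
C = C₀ × ½·erfc(0.5434) = 1.44 × 0.2211 = 0.318 mg/L.

0.318 mg/L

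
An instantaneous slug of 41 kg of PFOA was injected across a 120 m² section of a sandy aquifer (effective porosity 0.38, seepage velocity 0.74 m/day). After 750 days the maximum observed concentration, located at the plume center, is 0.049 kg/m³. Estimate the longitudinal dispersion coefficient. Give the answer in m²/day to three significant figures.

At the plume center C_max = M/(n_e·A·√(4πDt)), so D = M²/(4πt·(n_e·A·C_max)²).
n_e·A·C_max = 0.38 × 120 × 0.049 = 2.234 kg/m.
D = 41²/(4π × 750 × 2.234²) = 0.0357 m²/day.

0.0357 m²/day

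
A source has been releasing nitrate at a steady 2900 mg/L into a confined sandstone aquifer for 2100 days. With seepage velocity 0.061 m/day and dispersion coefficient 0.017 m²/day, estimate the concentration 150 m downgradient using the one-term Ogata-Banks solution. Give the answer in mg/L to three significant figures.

13.8 mg/L

For a continuous step input, C/C₀ ≈ ½·erfc((x−vt)/(2√(Dt))).
vt = 0.061 × 2100 = 128.1 m and 2√(Dt) = 2√(0.017 × 2100) = 11.95 m.
Argument (x−vt)/(2√(Dt)) = (150 − 128.1)/11.95 = 1.833; ½·erfc(1.833) = 0.004767.
C = 2900 × 0.004767 = 13.8 mg/L.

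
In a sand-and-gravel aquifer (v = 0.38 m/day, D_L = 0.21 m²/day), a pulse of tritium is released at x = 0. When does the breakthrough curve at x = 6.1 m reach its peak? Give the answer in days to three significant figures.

For the 1D instantaneous-source solution, setting ∂C/∂t = 0 at fixed x gives v²t² + 2Dt − x² = 0, so t = (√(D² + v²x²) − D)/v².
√(D² + v²x²) = √(0.21² + 0.38² × 6.1²) = 2.327; v² = 0.1444.
t = (2.327 − 0.21)/0.1444 = 14.7 days (vs. the pure-advection estimate x/v = 16.1 d).

14.7 days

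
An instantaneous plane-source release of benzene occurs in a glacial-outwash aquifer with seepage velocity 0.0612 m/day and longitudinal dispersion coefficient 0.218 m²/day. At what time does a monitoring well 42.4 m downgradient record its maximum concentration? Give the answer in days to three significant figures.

637 days

For the 1D instantaneous-source solution, setting ∂C/∂t = 0 at fixed x gives v²t² + 2Dt − x² = 0, so t = (√(D² + v²x²) − D)/v².
√(D² + v²x²) = √(0.218² + 0.0612² × 42.4²) = 2.604; v² = 0.00374544.
t = (2.604 − 0.218)/0.00374544 = 637 days (vs. the pure-advection estimate x/v = 693 d).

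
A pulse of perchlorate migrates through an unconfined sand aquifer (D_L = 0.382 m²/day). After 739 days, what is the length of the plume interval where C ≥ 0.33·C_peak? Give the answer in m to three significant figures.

The plume is Gaussian with σ = √(2Dt) = √(2 × 0.382 × 739) = 23.76 m.
C/C_peak = exp(−Δx²/(2σ²)) = 0.33 ⇒ Δx = σ·√(−2 ln 0.33) = 23.76 × 1.489 = 35.38 m.
Width = 2Δx = 70.8 m.

70.8 m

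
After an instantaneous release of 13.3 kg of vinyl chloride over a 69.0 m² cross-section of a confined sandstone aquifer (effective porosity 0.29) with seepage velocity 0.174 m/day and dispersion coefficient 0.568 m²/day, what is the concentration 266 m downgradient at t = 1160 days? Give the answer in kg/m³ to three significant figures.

For an instantaneous plane source, C(x,t) = M/(n_e·A·√(4πDt)) · exp(−(x−vt)²/(4Dt)), with n_e·A the pore (flow) area.
Plume center vt = 0.174 × 1160 = 201.84 m, so the well at 266 m is 64.16 m downgradient of the peak.
√(4πDt) = 90.99 m, giving peak height M/(n_e·A·√(4πDt)) = 13.3/(0.29 × 69.0 × 90.99) = 0.007305 kg/m³.
(x−vt)²/(4Dt) = (64.16)²/(4 × 0.568 × 1160) = 1.562; exp(−1.562) = 0.2097.
C = 0.007305 × 0.2097 = 0.00153 kg/m³.

0.00153 kg/m³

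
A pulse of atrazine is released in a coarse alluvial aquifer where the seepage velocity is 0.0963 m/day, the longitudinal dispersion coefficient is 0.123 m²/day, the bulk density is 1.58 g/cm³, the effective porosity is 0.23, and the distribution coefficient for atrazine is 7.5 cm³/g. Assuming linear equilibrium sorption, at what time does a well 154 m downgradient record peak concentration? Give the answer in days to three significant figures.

Retardation factor R = 1 + ρ_b·K_d/n = 1 + 1.58 × 7.5/0.23 = 52.52.
Sorption retards both mechanisms: v_R = v/R = 0.001834 m/day, D_R = D/R = 0.002342 m²/day.
Peak time from v_R²t² + 2D_R t − x² = 0: t = (√(D_R² + v_R²x²) − D_R)/v_R².
√(D_R² + v_R²x²) = √(0.002342² + 0.001834² × 154²) = 0.2824; v_R² = 3.364e-06.
t = (0.2824 − 0.002342)/3.364e-06 = 83300 days.

83300 days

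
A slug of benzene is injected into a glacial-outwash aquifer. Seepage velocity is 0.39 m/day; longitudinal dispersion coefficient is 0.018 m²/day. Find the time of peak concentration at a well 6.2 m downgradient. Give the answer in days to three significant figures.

15.8 days

For the 1D instantaneous-source solution, setting ∂C/∂t = 0 at fixed x gives v²t² + 2Dt − x² = 0, so t = (√(D² + v²x²) − D)/v².
√(D² + v²x²) = √(0.018² + 0.39² × 6.2²) = 2.418; v² = 0.1521.
t = (2.418 − 0.018)/0.1521 = 15.8 days (vs. the pure-advection estimate x/v = 15.9 d).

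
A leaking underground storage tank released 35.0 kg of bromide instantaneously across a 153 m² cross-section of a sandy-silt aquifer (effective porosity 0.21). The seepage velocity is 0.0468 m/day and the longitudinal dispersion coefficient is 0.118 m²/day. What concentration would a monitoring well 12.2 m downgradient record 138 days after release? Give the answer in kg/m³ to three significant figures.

0.0459 kg/m³

For an instantaneous plane source, C(x,t) = M/(n_e·A·√(4πDt)) · exp(−(x−vt)²/(4Dt)), with n_e·A the pore (flow) area.
Plume center vt = 0.0468 × 138 = 6.4584 m, so the well at 12.2 m is 5.7416 m downgradient of the peak.
√(4πDt) = 14.30 m, giving peak height M/(n_e·A·√(4πDt)) = 35.0/(0.21 × 153 × 14.30) = 0.07618 kg/m³.
(x−vt)²/(4Dt) = (5.7416)²/(4 × 0.118 × 138) = 0.5061; exp(−0.5061) = 0.6028.
C = 0.07618 × 0.6028 = 0.0459 kg/m³.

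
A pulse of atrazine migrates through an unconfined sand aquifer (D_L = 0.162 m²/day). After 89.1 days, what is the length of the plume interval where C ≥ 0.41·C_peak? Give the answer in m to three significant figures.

The plume is Gaussian with σ = √(2Dt) = √(2 × 0.162 × 89.1) = 5.373 m.
C/C_peak = exp(−Δx²/(2σ²)) = 0.41 ⇒ Δx = σ·√(−2 ln 0.41) = 5.373 × 1.335 = 7.173 m.
Width = 2Δx = 14.3 m.

14.3 m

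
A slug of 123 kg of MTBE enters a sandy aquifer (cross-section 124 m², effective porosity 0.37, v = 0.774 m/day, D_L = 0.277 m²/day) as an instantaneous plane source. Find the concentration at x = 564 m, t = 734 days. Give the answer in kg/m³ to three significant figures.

For an instantaneous plane source, C(x,t) = M/(n_e·A·√(4πDt)) · exp(−(x−vt)²/(4Dt)), with n_e·A the pore (flow) area.
Plume center vt = 0.774 × 734 = 568.116 m, so the well at 564 m is 4.116 m upgradient of the peak.
√(4πDt) = 50.55 m, giving peak height M/(n_e·A·√(4πDt)) = 123/(0.37 × 124 × 50.55) = 0.05303 kg/m³.
(x−vt)²/(4Dt) = (-4.116)²/(4 × 0.277 × 734) = 0.02083; exp(−0.02083) = 0.9794.
C = 0.05303 × 0.9794 = 0.0519 kg/m³.

0.0519 kg/m³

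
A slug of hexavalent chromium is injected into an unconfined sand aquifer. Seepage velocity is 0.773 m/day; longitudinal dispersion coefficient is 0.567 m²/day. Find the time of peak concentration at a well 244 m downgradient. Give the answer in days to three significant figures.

315 days

For the 1D instantaneous-source solution, setting ∂C/∂t = 0 at fixed x gives v²t² + 2Dt − x² = 0, so t = (√(D² + v²x²) − D)/v².
√(D² + v²x²) = √(0.567² + 0.773² × 244²) = 188.6; v² = 0.597529.
t = (188.6 − 0.567)/0.597529 = 315 days (vs. the pure-advection estimate x/v = 316 d).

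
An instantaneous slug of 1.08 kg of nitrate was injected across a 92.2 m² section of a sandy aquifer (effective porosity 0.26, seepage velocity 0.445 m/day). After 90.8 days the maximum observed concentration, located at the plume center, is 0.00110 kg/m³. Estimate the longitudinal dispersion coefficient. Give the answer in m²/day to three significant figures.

At the plume center C_max = M/(n_e·A·√(4πDt)), so D = M²/(4πt·(n_e·A·C_max)²).
n_e·A·C_max = 0.26 × 92.2 × 0.00110 = 0.02637 kg/m.
D = 1.08²/(4π × 90.8 × 0.02637²) = 1.47 m²/day.

1.47 m²/day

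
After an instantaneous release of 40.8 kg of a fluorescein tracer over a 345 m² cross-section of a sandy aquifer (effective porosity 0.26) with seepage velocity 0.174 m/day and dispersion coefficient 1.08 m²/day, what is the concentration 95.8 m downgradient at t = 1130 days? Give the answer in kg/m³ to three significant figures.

For an instantaneous plane source, C(x,t) = M/(n_e·A·√(4πDt)) · exp(−(x−vt)²/(4Dt)), with n_e·A the pore (flow) area.
Plume center vt = 0.174 × 1130 = 196.62 m, so the well at 95.8 m is 100.82 m upgradient of the peak.
√(4πDt) = 123.8 m, giving peak height M/(n_e·A·√(4πDt)) = 40.8/(0.26 × 345 × 123.8) = 0.003674 kg/m³.
(x−vt)²/(4Dt) = (-100.82)²/(4 × 1.08 × 1130) = 2.082; exp(−2.082) = 0.1247.
C = 0.003674 × 0.1247 = 0.000458 kg/m³.

0.000458 kg/m³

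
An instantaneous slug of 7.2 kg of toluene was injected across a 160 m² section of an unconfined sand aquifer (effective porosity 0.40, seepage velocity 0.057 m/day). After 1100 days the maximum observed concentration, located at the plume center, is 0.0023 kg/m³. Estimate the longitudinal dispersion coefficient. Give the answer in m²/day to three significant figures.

0.173 m²/day

At the plume center C_max = M/(n_e·A·√(4πDt)), so D = M²/(4πt·(n_e·A·C_max)²).
n_e·A·C_max = 0.40 × 160 × 0.0023 = 0.1472 kg/m.
D = 7.2²/(4π × 1100 × 0.1472²) = 0.173 m²/day.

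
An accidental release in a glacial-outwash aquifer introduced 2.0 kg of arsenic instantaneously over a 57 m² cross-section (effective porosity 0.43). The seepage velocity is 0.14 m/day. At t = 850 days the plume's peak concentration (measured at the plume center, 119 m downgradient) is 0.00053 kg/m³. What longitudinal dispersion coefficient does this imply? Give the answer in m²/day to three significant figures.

2.22 m²/day

At the plume center C_max = M/(n_e·A·√(4πDt)), so D = M²/(4πt·(n_e·A·C_max)²).
n_e·A·C_max = 0.43 × 57 × 0.00053 = 0.01299 kg/m.
D = 2.0²/(4π × 850 × 0.01299²) = 2.22 m²/day.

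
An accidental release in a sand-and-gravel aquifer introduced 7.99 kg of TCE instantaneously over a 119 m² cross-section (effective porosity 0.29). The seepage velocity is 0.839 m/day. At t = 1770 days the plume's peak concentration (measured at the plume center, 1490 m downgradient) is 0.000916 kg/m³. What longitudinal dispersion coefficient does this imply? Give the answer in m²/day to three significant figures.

2.87 m²/day

At the plume center C_max = M/(n_e·A·√(4πDt)), so D = M²/(4πt·(n_e·A·C_max)²).
n_e·A·C_max = 0.29 × 119 × 0.000916 = 0.03161 kg/m.
D = 7.99²/(4π × 1770 × 0.03161²) = 2.87 m²/day.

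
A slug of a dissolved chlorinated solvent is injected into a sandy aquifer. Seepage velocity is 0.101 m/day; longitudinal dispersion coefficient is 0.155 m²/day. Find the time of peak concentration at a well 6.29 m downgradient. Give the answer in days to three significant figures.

For the 1D instantaneous-source solution, setting ∂C/∂t = 0 at fixed x gives v²t² + 2Dt − x² = 0, so t = (√(D² + v²x²) − D)/v².
√(D² + v²x²) = √(0.155² + 0.101² × 6.29²) = 0.6539; v² = 0.010201.
t = (0.6539 − 0.155)/0.010201 = 48.9 days (vs. the pure-advection estimate x/v = 62.3 d).

48.9 days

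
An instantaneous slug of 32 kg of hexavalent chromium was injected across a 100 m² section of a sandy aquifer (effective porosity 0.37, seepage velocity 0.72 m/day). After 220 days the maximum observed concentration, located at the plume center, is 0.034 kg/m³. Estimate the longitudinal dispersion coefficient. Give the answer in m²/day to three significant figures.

0.234 m²/day

At the plume center C_max = M/(n_e·A·√(4πDt)), so D = M²/(4πt·(n_e·A·C_max)²).
n_e·A·C_max = 0.37 × 100 × 0.034 = 1.258 kg/m.
D = 32²/(4π × 220 × 1.258²) = 0.234 m²/day.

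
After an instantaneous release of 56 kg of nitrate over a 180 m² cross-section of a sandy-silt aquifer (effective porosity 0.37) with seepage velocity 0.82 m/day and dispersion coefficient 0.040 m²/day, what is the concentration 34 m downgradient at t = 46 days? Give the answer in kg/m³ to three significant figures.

For an instantaneous plane source, C(x,t) = M/(n_e·A·√(4πDt)) · exp(−(x−vt)²/(4Dt)), with n_e·A the pore (flow) area.
Plume center vt = 0.82 × 46 = 37.72 m, so the well at 34 m is 3.72 m upgradient of the peak.
√(4πDt) = 4.809 m, giving peak height M/(n_e·A·√(4πDt)) = 56/(0.37 × 180 × 4.809) = 0.1748 kg/m³.
(x−vt)²/(4Dt) = (-3.72)²/(4 × 0.040 × 46) = 1.880; exp(−1.880) = 0.1526.
C = 0.1748 × 0.1526 = 0.0267 kg/m³.

0.0267 kg/m³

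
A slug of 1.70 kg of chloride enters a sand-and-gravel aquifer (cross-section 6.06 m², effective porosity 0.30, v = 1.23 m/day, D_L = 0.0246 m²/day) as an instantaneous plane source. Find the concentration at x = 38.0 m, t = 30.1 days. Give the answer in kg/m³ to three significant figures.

0.222 kg/m³

For an instantaneous plane source, C(x,t) = M/(n_e·A·√(4πDt)) · exp(−(x−vt)²/(4Dt)), with n_e·A the pore (flow) area.
Plume center vt = 1.23 × 30.1 = 37.023 m, so the well at 38.0 m is 0.977 m downgradient of the peak.
√(4πDt) = 3.050 m, giving peak height M/(n_e·A·√(4πDt)) = 1.70/(0.30 × 6.06 × 3.050) = 0.3066 kg/m³.
(x−vt)²/(4Dt) = (0.977)²/(4 × 0.0246 × 30.1) = 0.3223; exp(−0.3223) = 0.7245.
C = 0.3066 × 0.7245 = 0.222 kg/m³.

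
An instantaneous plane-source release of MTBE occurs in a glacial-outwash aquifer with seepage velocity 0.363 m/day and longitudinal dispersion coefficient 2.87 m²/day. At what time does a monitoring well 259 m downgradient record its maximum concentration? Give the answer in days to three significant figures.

For the 1D instantaneous-source solution, setting ∂C/∂t = 0 at fixed x gives v²t² + 2Dt − x² = 0, so t = (√(D² + v²x²) − D)/v².
√(D² + v²x²) = √(2.87² + 0.363² × 259²) = 94.06; v² = 0.131769.
t = (94.06 − 2.87)/0.131769 = 692 days (vs. the pure-advection estimate x/v = 713 d).

692 days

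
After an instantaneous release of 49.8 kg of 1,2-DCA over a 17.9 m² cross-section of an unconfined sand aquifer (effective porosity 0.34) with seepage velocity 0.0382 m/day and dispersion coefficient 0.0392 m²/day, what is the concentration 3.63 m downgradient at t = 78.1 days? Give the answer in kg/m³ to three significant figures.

1.27 kg/m³

For an instantaneous plane source, C(x,t) = M/(n_e·A·√(4πDt)) · exp(−(x−vt)²/(4Dt)), with n_e·A the pore (flow) area.
Plume center vt = 0.0382 × 78.1 = 2.98342 m, so the well at 3.63 m is 0.64658 m downgradient of the peak.
√(4πDt) = 6.203 m, giving peak height M/(n_e·A·√(4πDt)) = 49.8/(0.34 × 17.9 × 6.203) = 1.319 kg/m³.
(x−vt)²/(4Dt) = (0.64658)²/(4 × 0.0392 × 78.1) = 0.03414; exp(−0.03414) = 0.9664.
C = 1.319 × 0.9664 = 1.27 kg/m³.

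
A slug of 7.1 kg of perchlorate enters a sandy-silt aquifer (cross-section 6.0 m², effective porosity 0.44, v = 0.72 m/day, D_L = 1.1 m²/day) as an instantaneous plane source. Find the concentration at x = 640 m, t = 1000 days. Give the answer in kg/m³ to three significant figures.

0.00534 kg/m³

For an instantaneous plane source, C(x,t) = M/(n_e·A·√(4πDt)) · exp(−(x−vt)²/(4Dt)), with n_e·A the pore (flow) area.
Plume center vt = 0.72 × 1000 = 720 m, so the well at 640 m is 80 m upgradient of the peak.
√(4πDt) = 117.6 m, giving peak height M/(n_e·A·√(4πDt)) = 7.1/(0.44 × 6.0 × 117.6) = 0.02287 kg/m³.
(x−vt)²/(4Dt) = (-80)²/(4 × 1.1 × 1000) = 1.455; exp(−1.455) = 0.2334.
C = 0.02287 × 0.2334 = 0.00534 kg/m³.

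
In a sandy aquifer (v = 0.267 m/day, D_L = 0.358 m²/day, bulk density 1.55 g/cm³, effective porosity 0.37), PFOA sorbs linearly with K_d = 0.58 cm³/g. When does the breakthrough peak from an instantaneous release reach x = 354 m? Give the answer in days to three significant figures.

4530 days

Retardation factor R = 1 + ρ_b·K_d/n = 1 + 1.55 × 0.58/0.37 = 3.430.
Sorption retards both mechanisms: v_R = v/R = 0.07784 m/day, D_R = D/R = 0.1044 m²/day.
Peak time from v_R²t² + 2D_R t − x² = 0: t = (√(D_R² + v_R²x²) − D_R)/v_R².
√(D_R² + v_R²x²) = √(0.1044² + 0.07784² × 354²) = 27.56; v_R² = 0.006059.
t = (27.56 − 0.1044)/0.006059 = 4530 days.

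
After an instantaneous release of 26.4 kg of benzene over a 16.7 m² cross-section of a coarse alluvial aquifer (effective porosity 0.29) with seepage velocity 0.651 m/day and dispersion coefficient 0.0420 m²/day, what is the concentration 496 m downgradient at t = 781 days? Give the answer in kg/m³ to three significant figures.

For an instantaneous plane source, C(x,t) = M/(n_e·A·√(4πDt)) · exp(−(x−vt)²/(4Dt)), with n_e·A the pore (flow) area.
Plume center vt = 0.651 × 781 = 508.431 m, so the well at 496 m is 12.431 m upgradient of the peak.
√(4πDt) = 20.30 m, giving peak height M/(n_e·A·√(4πDt)) = 26.4/(0.29 × 16.7 × 20.30) = 0.2685 kg/m³.
(x−vt)²/(4Dt) = (-12.431)²/(4 × 0.0420 × 781) = 1.178; exp(−1.178) = 0.3079.
C = 0.2685 × 0.3079 = 0.0827 kg/m³.

0.0827 kg/m³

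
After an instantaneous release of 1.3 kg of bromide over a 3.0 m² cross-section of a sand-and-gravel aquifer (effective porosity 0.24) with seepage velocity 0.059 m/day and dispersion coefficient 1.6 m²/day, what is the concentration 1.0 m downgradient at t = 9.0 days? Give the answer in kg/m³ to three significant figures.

0.134 kg/m³

For an instantaneous plane source, C(x,t) = M/(n_e·A·√(4πDt)) · exp(−(x−vt)²/(4Dt)), with n_e·A the pore (flow) area.
Plume center vt = 0.059 × 9.0 = 0.531 m, so the well at 1.0 m is 0.469 m downgradient of the peak.
√(4πDt) = 13.45 m, giving peak height M/(n_e·A·√(4πDt)) = 1.3/(0.24 × 3.0 × 13.45) = 0.1342 kg/m³.
(x−vt)²/(4Dt) = (0.469)²/(4 × 1.6 × 9.0) = 0.003819; exp(−0.003819) = 0.9962.
C = 0.1342 × 0.9962 = 0.134 kg/m³.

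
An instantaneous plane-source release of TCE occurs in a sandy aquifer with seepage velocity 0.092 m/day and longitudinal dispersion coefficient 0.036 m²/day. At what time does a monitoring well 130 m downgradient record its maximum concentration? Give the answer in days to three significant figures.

For the 1D instantaneous-source solution, setting ∂C/∂t = 0 at fixed x gives v²t² + 2Dt − x² = 0, so t = (√(D² + v²x²) − D)/v².
√(D² + v²x²) = √(0.036² + 0.092² × 130²) = 11.96; v² = 0.008464.
t = (11.96 − 0.036)/0.008464 = 1410 days (vs. the pure-advection estimate x/v = 1410 d).

1410 days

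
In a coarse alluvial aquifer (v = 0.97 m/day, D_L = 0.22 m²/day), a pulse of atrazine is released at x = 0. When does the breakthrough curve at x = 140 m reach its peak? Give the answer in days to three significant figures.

144 days

For the 1D instantaneous-source solution, setting ∂C/∂t = 0 at fixed x gives v²t² + 2Dt − x² = 0, so t = (√(D² + v²x²) − D)/v².
√(D² + v²x²) = √(0.22² + 0.97² × 140²) = 135.8; v² = 0.9409.
t = (135.8 − 0.22)/0.9409 = 144 days (vs. the pure-advection estimate x/v = 144 d).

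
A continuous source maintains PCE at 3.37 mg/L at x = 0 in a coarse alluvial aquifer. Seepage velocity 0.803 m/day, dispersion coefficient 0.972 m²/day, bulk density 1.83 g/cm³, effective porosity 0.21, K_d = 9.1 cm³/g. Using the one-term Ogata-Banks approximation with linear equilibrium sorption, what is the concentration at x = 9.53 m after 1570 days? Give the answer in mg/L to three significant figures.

Retardation factor R = 1 + ρ_b·K_d/n = 1 + 1.83 × 9.1/0.21 = 80.30.
Sorption retards both mechanisms: v_R = v/R = 0.01000 m/day, D_R = D/R = 0.01210 m²/day.
v_R·t = 0.01000 × 1570 = 15.7 m; 2√(D_R t) = 8.717 m; argument = (9.53 − 15.7)/8.717 = -0.7078.
C = C₀ × ½·erfc(-0.7078) = 3.37 × 0.8416 = 2.84 mg/L.

2.84 mg/L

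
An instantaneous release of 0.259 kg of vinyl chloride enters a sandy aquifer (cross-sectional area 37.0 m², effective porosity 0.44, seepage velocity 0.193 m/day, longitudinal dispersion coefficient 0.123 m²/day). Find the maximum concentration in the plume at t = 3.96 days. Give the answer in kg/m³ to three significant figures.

0.00643 kg/m³

The peak of an instantaneous 1D plume sits at x = vt; there the Gaussian factor is 1 and C_max = M/(n_e·A·√(4πDt)), where n_e·A is the pore area the mass is dissolved in.
√(4πDt) = √(4π × 0.123 × 3.96) = 2.474 m, so C_max = 0.259/(0.44 × 37.0 × 2.474) = 0.00643 kg/m³.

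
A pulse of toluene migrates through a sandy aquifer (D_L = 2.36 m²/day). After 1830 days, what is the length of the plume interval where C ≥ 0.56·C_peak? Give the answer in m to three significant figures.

The plume is Gaussian with σ = √(2Dt) = √(2 × 2.36 × 1830) = 92.94 m.
C/C_peak = exp(−Δx²/(2σ²)) = 0.56 ⇒ Δx = σ·√(−2 ln 0.56) = 92.94 × 1.077 = 100.1 m.
Width = 2Δx = 200 m.

200 m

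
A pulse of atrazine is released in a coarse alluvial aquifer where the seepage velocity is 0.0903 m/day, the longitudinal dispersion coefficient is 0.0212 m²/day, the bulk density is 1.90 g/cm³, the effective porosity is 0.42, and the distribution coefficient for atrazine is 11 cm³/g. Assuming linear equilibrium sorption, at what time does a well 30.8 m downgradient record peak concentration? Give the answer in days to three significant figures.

Retardation factor R = 1 + ρ_b·K_d/n = 1 + 1.90 × 11/0.42 = 50.76.
Sorption retards both mechanisms: v_R = v/R = 0.001779 m/day, D_R = D/R = 0.0004177 m²/day.
Peak time from v_R²t² + 2D_R t − x² = 0: t = (√(D_R² + v_R²x²) − D_R)/v_R².
√(D_R² + v_R²x²) = √(0.0004177² + 0.001779² × 30.8²) = 0.05479; v_R² = 3.165e-06.
t = (0.05479 − 0.0004177)/3.165e-06 = 17200 days.

17200 days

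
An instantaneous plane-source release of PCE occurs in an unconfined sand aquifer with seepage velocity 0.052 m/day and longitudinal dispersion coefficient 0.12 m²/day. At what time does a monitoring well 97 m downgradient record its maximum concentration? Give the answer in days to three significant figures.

1820 days

For the 1D instantaneous-source solution, setting ∂C/∂t = 0 at fixed x gives v²t² + 2Dt − x² = 0, so t = (√(D² + v²x²) − D)/v².
√(D² + v²x²) = √(0.12² + 0.052² × 97²) = 5.045; v² = 0.002704.
t = (5.045 − 0.12)/0.002704 = 1820 days (vs. the pure-advection estimate x/v = 1870 d).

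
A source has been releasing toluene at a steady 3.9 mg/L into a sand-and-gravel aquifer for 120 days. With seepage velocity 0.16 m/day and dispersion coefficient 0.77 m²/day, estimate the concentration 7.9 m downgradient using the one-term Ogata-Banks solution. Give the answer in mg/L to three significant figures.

For a continuous step input, C/C₀ ≈ ½·erfc((x−vt)/(2√(Dt))).
vt = 0.16 × 120 = 19.2 m and 2√(Dt) = 2√(0.77 × 120) = 19.22 m.
Argument (x−vt)/(2√(Dt)) = (7.9 − 19.2)/19.22 = -0.5879; ½·erfc(-0.5879) = 0.7971.
C = 3.9 × 0.7971 = 3.11 mg/L.

3.11 mg/L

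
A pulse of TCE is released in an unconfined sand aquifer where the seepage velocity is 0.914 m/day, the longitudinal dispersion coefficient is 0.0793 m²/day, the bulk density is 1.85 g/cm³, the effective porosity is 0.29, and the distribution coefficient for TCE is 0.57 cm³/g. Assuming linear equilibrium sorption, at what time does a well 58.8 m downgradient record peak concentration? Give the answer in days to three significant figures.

298 days

Retardation factor R = 1 + ρ_b·K_d/n = 1 + 1.85 × 0.57/0.29 = 4.636.
Sorption retards both mechanisms: v_R = v/R = 0.1972 m/day, D_R = D/R = 0.01711 m²/day.
Peak time from v_R²t² + 2D_R t − x² = 0: t = (√(D_R² + v_R²x²) − D_R)/v_R².
√(D_R² + v_R²x²) = √(0.01711² + 0.1972² × 58.8²) = 11.60; v_R² = 0.03889.
t = (11.60 − 0.01711)/0.03889 = 298 days.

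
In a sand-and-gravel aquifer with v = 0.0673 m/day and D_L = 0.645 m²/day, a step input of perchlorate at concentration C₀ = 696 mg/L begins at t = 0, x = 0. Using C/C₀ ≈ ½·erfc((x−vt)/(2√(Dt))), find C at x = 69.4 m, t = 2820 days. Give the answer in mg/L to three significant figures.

For a continuous step input, C/C₀ ≈ ½·erfc((x−vt)/(2√(Dt))).
vt = 0.0673 × 2820 = 189.786 m and 2√(Dt) = 2√(0.645 × 2820) = 85.30 m.
Argument (x−vt)/(2√(Dt)) = (69.4 − 189.786)/85.30 = -1.411; ½·erfc(-1.411) = 0.9770.
C = 696 × 0.9770 = 680 mg/L.

680 mg/L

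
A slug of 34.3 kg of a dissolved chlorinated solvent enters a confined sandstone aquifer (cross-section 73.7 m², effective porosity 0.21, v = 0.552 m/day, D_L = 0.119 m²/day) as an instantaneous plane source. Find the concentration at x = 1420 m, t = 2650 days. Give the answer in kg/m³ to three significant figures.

0.00824 kg/m³

For an instantaneous plane source, C(x,t) = M/(n_e·A·√(4πDt)) · exp(−(x−vt)²/(4Dt)), with n_e·A the pore (flow) area.
Plume center vt = 0.552 × 2650 = 1462.8 m, so the well at 1420 m is 42.8 m upgradient of the peak.
√(4πDt) = 62.95 m, giving peak height M/(n_e·A·√(4πDt)) = 34.3/(0.21 × 73.7 × 62.95) = 0.03521 kg/m³.
(x−vt)²/(4Dt) = (-42.8)²/(4 × 0.119 × 2650) = 1.452; exp(−1.452) = 0.2341.
C = 0.03521 × 0.2341 = 0.00824 kg/m³.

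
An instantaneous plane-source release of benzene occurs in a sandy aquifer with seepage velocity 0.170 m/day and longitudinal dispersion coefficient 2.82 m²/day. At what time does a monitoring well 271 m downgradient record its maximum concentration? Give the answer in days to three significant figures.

1500 days

For the 1D instantaneous-source solution, setting ∂C/∂t = 0 at fixed x gives v²t² + 2Dt − x² = 0, so t = (√(D² + v²x²) − D)/v².
√(D² + v²x²) = √(2.82² + 0.170² × 271²) = 46.16; v² = 0.0289.
t = (46.16 − 2.82)/0.0289 = 1500 days (vs. the pure-advection estimate x/v = 1590 d).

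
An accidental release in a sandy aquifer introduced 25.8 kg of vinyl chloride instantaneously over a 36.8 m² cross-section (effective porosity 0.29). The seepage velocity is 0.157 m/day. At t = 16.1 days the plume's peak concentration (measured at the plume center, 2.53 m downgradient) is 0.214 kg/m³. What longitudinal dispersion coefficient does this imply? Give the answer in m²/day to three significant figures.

0.631 m²/day

At the plume center C_max = M/(n_e·A·√(4πDt)), so D = M²/(4πt·(n_e·A·C_max)²).
n_e·A·C_max = 0.29 × 36.8 × 0.214 = 2.284 kg/m.
D = 25.8²/(4π × 16.1 × 2.284²) = 0.631 m²/day.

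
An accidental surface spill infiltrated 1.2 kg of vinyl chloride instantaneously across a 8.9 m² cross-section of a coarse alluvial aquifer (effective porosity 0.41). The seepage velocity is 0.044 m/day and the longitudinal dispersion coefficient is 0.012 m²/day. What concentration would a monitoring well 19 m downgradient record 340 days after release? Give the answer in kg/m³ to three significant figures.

0.0169 kg/m³

For an instantaneous plane source, C(x,t) = M/(n_e·A·√(4πDt)) · exp(−(x−vt)²/(4Dt)), with n_e·A the pore (flow) area.
Plume center vt = 0.044 × 340 = 14.96 m, so the well at 19 m is 4.04 m downgradient of the peak.
√(4πDt) = 7.160 m, giving peak height M/(n_e·A·√(4πDt)) = 1.2/(0.41 × 8.9 × 7.160) = 0.04593 kg/m³.
(x−vt)²/(4Dt) = (4.04)²/(4 × 0.012 × 340) = 1.000; exp(−1.000) = 0.3679.
C = 0.04593 × 0.3679 = 0.0169 kg/m³.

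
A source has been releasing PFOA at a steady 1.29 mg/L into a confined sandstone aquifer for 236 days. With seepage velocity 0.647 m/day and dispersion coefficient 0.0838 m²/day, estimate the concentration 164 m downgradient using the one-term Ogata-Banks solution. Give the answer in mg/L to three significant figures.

0.0466 mg/L

For a continuous step input, C/C₀ ≈ ½·erfc((x−vt)/(2√(Dt))).
vt = 0.647 × 236 = 152.692 m and 2√(Dt) = 2√(0.0838 × 236) = 8.894 m.
Argument (x−vt)/(2√(Dt)) = (164 − 152.692)/8.894 = 1.271; ½·erfc(1.271) = 0.03613.
C = 1.29 × 0.03613 = 0.0466 mg/L.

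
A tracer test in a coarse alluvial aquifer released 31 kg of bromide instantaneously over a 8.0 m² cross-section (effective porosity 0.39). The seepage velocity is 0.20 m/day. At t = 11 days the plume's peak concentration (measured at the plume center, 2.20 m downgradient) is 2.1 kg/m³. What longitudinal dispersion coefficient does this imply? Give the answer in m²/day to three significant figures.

At the plume center C_max = M/(n_e·A·√(4πDt)), so D = M²/(4πt·(n_e·A·C_max)²).
n_e·A·C_max = 0.39 × 8.0 × 2.1 = 6.552 kg/m.
D = 31²/(4π × 11 × 6.552²) = 0.162 m²/day.

0.162 m²/day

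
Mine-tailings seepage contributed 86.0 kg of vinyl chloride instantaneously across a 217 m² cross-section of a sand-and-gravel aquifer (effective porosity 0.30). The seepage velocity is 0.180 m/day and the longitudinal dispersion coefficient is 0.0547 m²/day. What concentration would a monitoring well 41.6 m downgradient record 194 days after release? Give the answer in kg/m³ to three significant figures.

For an instantaneous plane source, C(x,t) = M/(n_e·A·√(4πDt)) · exp(−(x−vt)²/(4Dt)), with n_e·A the pore (flow) area.
Plume center vt = 0.180 × 194 = 34.92 m, so the well at 41.6 m is 6.68 m downgradient of the peak.
√(4πDt) = 11.55 m, giving peak height M/(n_e·A·√(4πDt)) = 86.0/(0.30 × 217 × 11.55) = 0.1144 kg/m³.
(x−vt)²/(4Dt) = (6.68)²/(4 × 0.0547 × 194) = 1.051; exp(−1.051) = 0.3496.
C = 0.1144 × 0.3496 = 0.0400 kg/m³.

0.0400 kg/m³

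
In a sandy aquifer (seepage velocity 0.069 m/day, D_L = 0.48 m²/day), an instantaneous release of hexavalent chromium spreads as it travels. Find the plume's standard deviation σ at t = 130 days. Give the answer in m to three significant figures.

11.2 m

Dispersive spreading gives a Gaussian with σ² = 2Dt; advection only shifts the center.
σ = √(2 × 0.48 × 130) = 11.2 m.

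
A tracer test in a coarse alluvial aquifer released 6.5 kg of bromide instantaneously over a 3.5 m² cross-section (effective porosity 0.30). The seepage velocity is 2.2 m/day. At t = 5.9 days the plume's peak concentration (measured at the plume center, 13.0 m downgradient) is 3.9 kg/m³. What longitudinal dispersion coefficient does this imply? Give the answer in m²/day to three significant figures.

At the plume center C_max = M/(n_e·A·√(4πDt)), so D = M²/(4πt·(n_e·A·C_max)²).
n_e·A·C_max = 0.30 × 3.5 × 3.9 = 4.095 kg/m.
D = 6.5²/(4π × 5.9 × 4.095²) = 0.0340 m²/day.

0.0340 m²/day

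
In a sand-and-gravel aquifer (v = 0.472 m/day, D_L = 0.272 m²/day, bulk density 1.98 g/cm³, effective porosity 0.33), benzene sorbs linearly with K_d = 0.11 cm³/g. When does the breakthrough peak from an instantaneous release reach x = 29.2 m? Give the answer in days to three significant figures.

Retardation factor R = 1 + ρ_b·K_d/n = 1 + 1.98 × 0.11/0.33 = 1.660.
Sorption retards both mechanisms: v_R = v/R = 0.2843 m/day, D_R = D/R = 0.1639 m²/day.
Peak time from v_R²t² + 2D_R t − x² = 0: t = (√(D_R² + v_R²x²) − D_R)/v_R².
√(D_R² + v_R²x²) = √(0.1639² + 0.2843² × 29.2²) = 8.303; v_R² = 0.08083.
t = (8.303 − 0.1639)/0.08083 = 101 days.

101 days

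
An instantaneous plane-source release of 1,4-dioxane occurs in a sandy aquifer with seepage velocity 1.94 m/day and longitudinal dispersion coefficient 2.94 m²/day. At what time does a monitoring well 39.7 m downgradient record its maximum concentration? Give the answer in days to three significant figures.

For the 1D instantaneous-source solution, setting ∂C/∂t = 0 at fixed x gives v²t² + 2Dt − x² = 0, so t = (√(D² + v²x²) − D)/v².
√(D² + v²x²) = √(2.94² + 1.94² × 39.7²) = 77.07; v² = 3.7636.
t = (77.07 − 2.94)/3.7636 = 19.7 days (vs. the pure-advection estimate x/v = 20.5 d).

19.7 days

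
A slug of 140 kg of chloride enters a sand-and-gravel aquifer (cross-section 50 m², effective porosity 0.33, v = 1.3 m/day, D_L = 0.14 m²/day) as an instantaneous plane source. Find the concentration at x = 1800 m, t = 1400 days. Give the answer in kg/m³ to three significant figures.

0.103 kg/m³

For an instantaneous plane source, C(x,t) = M/(n_e·A·√(4πDt)) · exp(−(x−vt)²/(4Dt)), with n_e·A the pore (flow) area.
Plume center vt = 1.3 × 1400 = 1820 m, so the well at 1800 m is 20 m upgradient of the peak.
√(4πDt) = 49.63 m, giving peak height M/(n_e·A·√(4πDt)) = 140/(0.33 × 50 × 49.63) = 0.1710 kg/m³.
(x−vt)²/(4Dt) = (-20)²/(4 × 0.14 × 1400) = 0.5102; exp(−0.5102) = 0.6004.
C = 0.1710 × 0.6004 = 0.103 kg/m³.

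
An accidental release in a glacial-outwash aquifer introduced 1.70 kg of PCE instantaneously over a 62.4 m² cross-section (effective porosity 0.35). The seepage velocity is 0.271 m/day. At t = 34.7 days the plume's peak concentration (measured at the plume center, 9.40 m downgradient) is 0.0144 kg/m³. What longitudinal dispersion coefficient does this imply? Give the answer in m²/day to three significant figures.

0.0670 m²/day

At the plume center C_max = M/(n_e·A·√(4πDt)), so D = M²/(4πt·(n_e·A·C_max)²).
n_e·A·C_max = 0.35 × 62.4 × 0.0144 = 0.3145 kg/m.
D = 1.70²/(4π × 34.7 × 0.3145²) = 0.0670 m²/day.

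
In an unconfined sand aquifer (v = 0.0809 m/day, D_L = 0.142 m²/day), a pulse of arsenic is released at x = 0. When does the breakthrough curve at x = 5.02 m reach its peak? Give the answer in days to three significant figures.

For the 1D instantaneous-source solution, setting ∂C/∂t = 0 at fixed x gives v²t² + 2Dt − x² = 0, so t = (√(D² + v²x²) − D)/v².
√(D² + v²x²) = √(0.142² + 0.0809² × 5.02²) = 0.4302; v² = 0.00654481.
t = (0.4302 − 0.142)/0.00654481 = 44.0 days (vs. the pure-advection estimate x/v = 62.1 d).

44.0 days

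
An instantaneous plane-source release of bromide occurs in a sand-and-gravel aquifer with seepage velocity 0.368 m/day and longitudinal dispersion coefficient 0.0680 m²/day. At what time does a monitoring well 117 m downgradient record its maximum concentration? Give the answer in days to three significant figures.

317 days

For the 1D instantaneous-source solution, setting ∂C/∂t = 0 at fixed x gives v²t² + 2Dt − x² = 0, so t = (√(D² + v²x²) − D)/v².
√(D² + v²x²) = √(0.0680² + 0.368² × 117²) = 43.06; v² = 0.135424.
t = (43.06 − 0.0680)/0.135424 = 317 days (vs. the pure-advection estimate x/v = 318 d).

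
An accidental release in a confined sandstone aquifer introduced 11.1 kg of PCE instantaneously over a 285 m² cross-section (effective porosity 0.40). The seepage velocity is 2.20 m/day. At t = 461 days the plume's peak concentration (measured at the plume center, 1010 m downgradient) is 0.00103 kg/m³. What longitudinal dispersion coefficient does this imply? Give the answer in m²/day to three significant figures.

At the plume center C_max = M/(n_e·A·√(4πDt)), so D = M²/(4πt·(n_e·A·C_max)²).
n_e·A·C_max = 0.40 × 285 × 0.00103 = 0.1174 kg/m.
D = 11.1²/(4π × 461 × 0.1174²) = 1.54 m²/day.

1.54 m²/day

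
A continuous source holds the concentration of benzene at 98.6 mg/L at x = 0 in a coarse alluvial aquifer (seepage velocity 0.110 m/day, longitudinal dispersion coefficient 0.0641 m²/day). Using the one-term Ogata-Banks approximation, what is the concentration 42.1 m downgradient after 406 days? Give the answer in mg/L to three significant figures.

For a continuous step input, C/C₀ ≈ ½·erfc((x−vt)/(2√(Dt))).
vt = 0.110 × 406 = 44.66 m and 2√(Dt) = 2√(0.0641 × 406) = 10.20 m.
Argument (x−vt)/(2√(Dt)) = (42.1 − 44.66)/10.20 = -0.2510; ½·erfc(-0.2510) = 0.6387.
C = 98.6 × 0.6387 = 63.0 mg/L.

63.0 mg/L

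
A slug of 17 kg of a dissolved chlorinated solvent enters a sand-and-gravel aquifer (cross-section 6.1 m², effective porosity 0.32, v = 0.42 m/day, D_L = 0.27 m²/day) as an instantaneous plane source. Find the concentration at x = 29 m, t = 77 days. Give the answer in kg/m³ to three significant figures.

0.471 kg/m³

For an instantaneous plane source, C(x,t) = M/(n_e·A·√(4πDt)) · exp(−(x−vt)²/(4Dt)), with n_e·A the pore (flow) area.
Plume center vt = 0.42 × 77 = 32.34 m, so the well at 29 m is 3.34 m upgradient of the peak.
√(4πDt) = 16.16 m, giving peak height M/(n_e·A·√(4πDt)) = 17/(0.32 × 6.1 × 16.16) = 0.5389 kg/m³.
(x−vt)²/(4Dt) = (-3.34)²/(4 × 0.27 × 77) = 0.1341; exp(−0.1341) = 0.8745.
C = 0.5389 × 0.8745 = 0.471 kg/m³.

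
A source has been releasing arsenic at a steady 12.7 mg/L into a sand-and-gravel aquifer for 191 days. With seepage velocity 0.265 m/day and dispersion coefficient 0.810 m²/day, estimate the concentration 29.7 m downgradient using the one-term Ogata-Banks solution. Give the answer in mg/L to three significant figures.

11.2 mg/L

For a continuous step input, C/C₀ ≈ ½·erfc((x−vt)/(2√(Dt))).
vt = 0.265 × 191 = 50.615 m and 2√(Dt) = 2√(0.810 × 191) = 24.88 m.
Argument (x−vt)/(2√(Dt)) = (29.7 − 50.615)/24.88 = -0.8406; ½·erfc(-0.8406) = 0.8827.
C = 12.7 × 0.8827 = 11.2 mg/L.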